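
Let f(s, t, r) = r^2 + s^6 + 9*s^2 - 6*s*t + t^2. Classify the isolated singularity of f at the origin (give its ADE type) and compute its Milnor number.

The Hessian of f at 0 has rank 2. Corank 1: A-series; mu = 5 gives A_5.

Type A_5, Milnor number mu = 5.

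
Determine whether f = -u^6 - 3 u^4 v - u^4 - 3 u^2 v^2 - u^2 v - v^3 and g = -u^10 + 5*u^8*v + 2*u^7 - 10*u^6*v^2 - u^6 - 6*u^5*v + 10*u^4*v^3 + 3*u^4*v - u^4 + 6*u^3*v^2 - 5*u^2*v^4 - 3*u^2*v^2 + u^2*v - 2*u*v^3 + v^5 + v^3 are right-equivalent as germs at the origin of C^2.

Yes.

The Hessian of f at 0 has rank 0. Corank 2; j^3 = -v*(u^2 + v^2) splits into three distinct lines over C (the quadratic factor has nonzero discriminant), so D_4. The Hessian of g at 0 has rank 0. Corank 2; j^3 = v*(u^2 + v^2) splits into three distinct lines over C (the quadratic factor has nonzero discriminant), so D_4. Both have type D_4, hence right-equivalent.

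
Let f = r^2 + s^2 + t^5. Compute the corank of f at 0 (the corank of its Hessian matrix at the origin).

1

Hessian at 0 has rank 2.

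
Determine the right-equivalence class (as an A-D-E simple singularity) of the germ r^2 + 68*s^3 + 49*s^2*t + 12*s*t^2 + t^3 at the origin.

D_4

The Hessian of f at 0 has rank 1. Corank 2; j^3 = (4*s + t)*(17*s^2 + 8*s*t + t^2) splits into three distinct lines over C (the quadratic factor has nonzero discriminant), so D_4.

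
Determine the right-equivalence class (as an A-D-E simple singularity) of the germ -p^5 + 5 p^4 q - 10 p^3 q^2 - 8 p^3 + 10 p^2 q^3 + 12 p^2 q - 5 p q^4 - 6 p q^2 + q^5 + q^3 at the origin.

E8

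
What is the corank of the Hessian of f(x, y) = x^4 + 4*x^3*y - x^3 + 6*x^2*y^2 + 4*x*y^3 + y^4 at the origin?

The Hessian at 0 is [[0, 0], [0, 0]] of rank 0; hence corank 2.

2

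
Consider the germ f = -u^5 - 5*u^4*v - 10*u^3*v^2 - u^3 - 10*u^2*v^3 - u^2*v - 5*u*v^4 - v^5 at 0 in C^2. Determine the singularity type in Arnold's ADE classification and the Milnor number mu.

Type D6, Milnor number mu = 6.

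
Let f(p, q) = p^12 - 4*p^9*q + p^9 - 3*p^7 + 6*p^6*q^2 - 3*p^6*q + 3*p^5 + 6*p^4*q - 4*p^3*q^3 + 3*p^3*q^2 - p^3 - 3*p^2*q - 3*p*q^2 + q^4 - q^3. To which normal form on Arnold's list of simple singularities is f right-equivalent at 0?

The Hessian of f at 0 is [[0, 0], [0, 0]] with rank 0, so corank 2. A Groebner basis of the Jacobian ideal J(f) in C{p,q} is {q^3, p^2 + 2*p*q + q^2}; counting standard monomials gives mu = 6. Corank 2; j^3 = -(p + q)^3 is a perfect cube, so E-series; the 4-jet and mu = 6 give E_6.

E6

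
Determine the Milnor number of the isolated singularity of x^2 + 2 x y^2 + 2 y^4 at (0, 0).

3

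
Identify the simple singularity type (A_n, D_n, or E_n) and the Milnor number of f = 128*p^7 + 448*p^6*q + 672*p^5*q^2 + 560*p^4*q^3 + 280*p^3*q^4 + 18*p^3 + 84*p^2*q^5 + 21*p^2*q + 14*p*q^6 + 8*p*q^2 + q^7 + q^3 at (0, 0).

The Hessian of f at 0 has rank 0. Corank 2; j^3 = (2*p + q)*(3*p + q)^2 has shape L^2 M (L != M), so D-series; mu = 8 gives D_8.

Type D_{8}, Milnor number mu = 8.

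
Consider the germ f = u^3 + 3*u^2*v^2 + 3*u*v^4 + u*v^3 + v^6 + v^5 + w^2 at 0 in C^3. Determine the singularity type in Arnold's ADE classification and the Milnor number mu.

Type E7, Milnor number mu = 7.

The Hessian of f at 0 has rank 1. Corank 2; j^3 = u^3 is a perfect cube, so E-series; the 4-jet and mu = 7 give E_7.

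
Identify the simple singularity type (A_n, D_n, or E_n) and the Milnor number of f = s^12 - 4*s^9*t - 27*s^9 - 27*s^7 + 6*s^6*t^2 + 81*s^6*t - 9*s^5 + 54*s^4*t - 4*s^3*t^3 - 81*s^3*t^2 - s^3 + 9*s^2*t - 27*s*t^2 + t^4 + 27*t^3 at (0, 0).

The Hessian of f at 0 is [[0, 0], [0, 0]] with rank 0, so corank 2. A Groebner basis of the Jacobian ideal J(f) in C{s,t} is {t^3, s^2 - 6*s*t + 9*t^2}; counting standard monomials gives mu = 6. Corank 2; j^3 = -(s - 3*t)^3 is a perfect cube, so E-series; the 4-jet and mu = 6 give E_6.

Type E_{6}, Milnor number mu = 6.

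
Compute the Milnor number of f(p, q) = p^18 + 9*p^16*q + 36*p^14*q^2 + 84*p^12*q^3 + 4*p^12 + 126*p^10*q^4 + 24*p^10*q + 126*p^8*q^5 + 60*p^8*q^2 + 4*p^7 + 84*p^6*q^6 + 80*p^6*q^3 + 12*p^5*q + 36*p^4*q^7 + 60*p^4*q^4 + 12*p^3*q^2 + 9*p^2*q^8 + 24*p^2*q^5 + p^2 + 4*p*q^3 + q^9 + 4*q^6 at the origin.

8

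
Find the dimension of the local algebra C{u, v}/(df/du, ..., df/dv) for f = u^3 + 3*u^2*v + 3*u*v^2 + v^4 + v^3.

6

The Hessian of f at 0 is [[0, 0], [0, 0]] with rank 0, so corank 2. A Groebner basis of the Jacobian ideal J(f) in C{u,v} is {v^3, u^2 + 2*u*v + v^2}; counting standard monomials gives mu = 6. Corank 2; j^3 = (u + v)^3 is a perfect cube, so E-series; the 4-jet and mu = 6 give E_6.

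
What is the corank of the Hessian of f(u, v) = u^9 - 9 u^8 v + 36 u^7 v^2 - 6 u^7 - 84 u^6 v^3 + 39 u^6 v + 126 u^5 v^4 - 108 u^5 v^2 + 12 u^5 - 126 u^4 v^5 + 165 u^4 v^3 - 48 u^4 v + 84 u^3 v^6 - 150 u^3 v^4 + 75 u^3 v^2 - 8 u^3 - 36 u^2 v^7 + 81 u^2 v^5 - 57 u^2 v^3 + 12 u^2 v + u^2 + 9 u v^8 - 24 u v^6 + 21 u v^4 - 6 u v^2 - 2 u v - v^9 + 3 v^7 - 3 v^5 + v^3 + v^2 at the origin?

1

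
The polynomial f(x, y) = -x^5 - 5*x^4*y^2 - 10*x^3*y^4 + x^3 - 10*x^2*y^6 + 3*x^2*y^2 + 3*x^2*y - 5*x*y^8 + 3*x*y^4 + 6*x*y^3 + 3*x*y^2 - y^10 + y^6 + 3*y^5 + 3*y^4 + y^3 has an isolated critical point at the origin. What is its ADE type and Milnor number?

Type E_{8}, Milnor number mu = 8.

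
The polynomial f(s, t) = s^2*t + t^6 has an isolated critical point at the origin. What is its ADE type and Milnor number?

The Hessian of f at 0 has rank 0. Corank 2; j^3 = s^2*t has shape L^2 M (L != M), so D-series; mu = 7 gives D_7.

Type D7, Milnor number mu = 7.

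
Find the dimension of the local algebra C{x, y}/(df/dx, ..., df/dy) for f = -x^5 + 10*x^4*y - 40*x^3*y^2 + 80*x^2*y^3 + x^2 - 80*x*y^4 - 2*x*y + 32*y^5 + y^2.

The Hessian of f at 0 has rank 1. Corank 1: A-series; mu = 4 gives A_4.

4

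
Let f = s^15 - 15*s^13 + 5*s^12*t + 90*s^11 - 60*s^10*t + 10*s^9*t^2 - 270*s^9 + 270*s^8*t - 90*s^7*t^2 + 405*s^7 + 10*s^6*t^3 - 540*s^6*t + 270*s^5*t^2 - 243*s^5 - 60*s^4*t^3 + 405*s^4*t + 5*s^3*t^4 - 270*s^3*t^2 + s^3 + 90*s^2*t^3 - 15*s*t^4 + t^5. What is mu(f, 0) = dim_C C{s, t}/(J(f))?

8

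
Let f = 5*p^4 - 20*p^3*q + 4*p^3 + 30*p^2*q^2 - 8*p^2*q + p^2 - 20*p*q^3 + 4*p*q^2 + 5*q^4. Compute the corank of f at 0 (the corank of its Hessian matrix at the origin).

The Hessian at 0 is [[2, 0], [0, 0]] of rank 1; hence corank 1.

1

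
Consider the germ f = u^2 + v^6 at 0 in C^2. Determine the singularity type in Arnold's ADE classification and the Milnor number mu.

Type A5, Milnor number mu = 5.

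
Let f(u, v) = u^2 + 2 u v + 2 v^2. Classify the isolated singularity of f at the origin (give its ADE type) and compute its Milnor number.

The Hessian of f at 0 has rank 2. Corank 0: nondegenerate Morse point, so A_1.

Type A1, Milnor number mu = 1.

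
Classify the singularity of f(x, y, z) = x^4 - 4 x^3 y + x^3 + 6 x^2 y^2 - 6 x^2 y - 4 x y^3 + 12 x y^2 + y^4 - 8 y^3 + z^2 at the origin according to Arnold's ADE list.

E_{6}

The Hessian of f at 0 is [[0, 0, 0], [0, 0, 0], [0, 0, 2]] with rank 1, so corank 2. A Groebner basis of the Jacobian ideal J(f) in C{x,y,z} is {y^4, x*y^2 - 5*y^3/3, x^2 - 4*x*y + 4*y^2, z}; counting standard monomials gives mu = 6. Corank 2; j^3 = (x - 2*y)^3 is a perfect cube, so E-series; the 4-jet and mu = 6 give E_6.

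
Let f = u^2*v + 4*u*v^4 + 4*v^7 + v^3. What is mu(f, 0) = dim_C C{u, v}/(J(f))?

The Hessian of f at 0 is [[0, 0], [0, 0]] with rank 0, so corank 2. A Groebner basis of the Jacobian ideal J(f) in C{u,v} is {v^3, u^2 + 3*v^2, u*v}; counting standard monomials gives mu = 4. Corank 2; j^3 = v*(u^2 + v^2) splits into three distinct lines over C (the quadratic factor has nonzero discriminant), so D_4.

4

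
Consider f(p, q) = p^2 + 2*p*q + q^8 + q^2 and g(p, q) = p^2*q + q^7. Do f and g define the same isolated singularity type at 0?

The Hessian of f at 0 has rank 1. Corank 1: A-series; mu = 7 gives A_7. The Hessian of g at 0 has rank 0. Corank 2; j^3 = p^2*q has shape L^2 M (L != M), so D-series; mu = 8 gives D_8. f is A_7 but g is D_8, hence not right-equivalent.

No.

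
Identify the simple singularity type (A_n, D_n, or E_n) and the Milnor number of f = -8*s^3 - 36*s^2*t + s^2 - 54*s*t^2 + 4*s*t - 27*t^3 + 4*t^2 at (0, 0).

The Hessian of f at 0 has rank 1. Corank 1: A-series; mu = 2 gives A_2.

Type A_{2}, Milnor number mu = 2.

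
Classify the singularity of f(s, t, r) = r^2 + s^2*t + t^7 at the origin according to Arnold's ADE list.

D_8

The Hessian of f at 0 has rank 1. Corank 2; j^3 = s^2*t has shape L^2 M (L != M), so D-series; mu = 8 gives D_8.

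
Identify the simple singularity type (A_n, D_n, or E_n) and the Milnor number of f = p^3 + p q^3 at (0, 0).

Type E_{7}, Milnor number mu = 7.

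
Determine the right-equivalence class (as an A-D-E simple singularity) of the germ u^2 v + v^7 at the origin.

The Hessian of f at 0 is [[0, 0], [0, 0]] with rank 0, so corank 2. A Groebner basis of the Jacobian ideal J(f) in C{u,v} is {u^2/7 + v^6, u^3, u*v}; counting standard monomials gives mu = 8. Corank 2; j^3 = u^2*v has shape L^2 M (L != M), so D-series; mu = 8 gives D_8.

D_{8}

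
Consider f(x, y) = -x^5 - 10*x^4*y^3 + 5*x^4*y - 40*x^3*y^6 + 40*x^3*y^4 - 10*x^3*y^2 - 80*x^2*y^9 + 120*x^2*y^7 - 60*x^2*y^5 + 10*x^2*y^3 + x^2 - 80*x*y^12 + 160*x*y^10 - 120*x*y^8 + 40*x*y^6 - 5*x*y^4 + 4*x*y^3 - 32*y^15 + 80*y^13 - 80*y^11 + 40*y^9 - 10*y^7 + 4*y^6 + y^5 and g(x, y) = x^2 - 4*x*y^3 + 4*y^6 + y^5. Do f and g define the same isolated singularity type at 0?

Yes.

The Hessian of f at 0 is [[2, 0], [0, 0]] with rank 1, so corank 1. A Groebner basis of the Jacobian ideal J(f) in C{x,y} is {x/2 + y^3, x^2, x*y}; counting standard monomials gives mu = 4. Corank 1: A-series; mu = 4 gives A_4. The Hessian of g at 0 is [[2, 0], [0, 0]] with rank 1, so corank 1. A Groebner basis of the Jacobian ideal J(g) in C{x,y} is {-x/2 + y^3, x^2, x*y}; counting standard monomials gives mu = 4. Corank 1: A-series; mu = 4 gives A_4. Both have type A_4, hence right-equivalent.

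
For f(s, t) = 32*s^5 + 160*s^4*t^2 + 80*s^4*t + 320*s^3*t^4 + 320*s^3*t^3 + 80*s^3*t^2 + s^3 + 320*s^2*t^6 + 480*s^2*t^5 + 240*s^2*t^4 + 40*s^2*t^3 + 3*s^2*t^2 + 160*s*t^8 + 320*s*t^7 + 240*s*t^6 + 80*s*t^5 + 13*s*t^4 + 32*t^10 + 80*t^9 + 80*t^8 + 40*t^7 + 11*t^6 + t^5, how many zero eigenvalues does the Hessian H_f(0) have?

2

Hessian at 0 has rank 0.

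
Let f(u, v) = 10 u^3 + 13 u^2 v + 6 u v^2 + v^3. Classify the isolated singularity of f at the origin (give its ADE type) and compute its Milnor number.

Type D_{4}, Milnor number mu = 4.

The Hessian of f at 0 has rank 0. Corank 2; j^3 = (2*u + v)*(5*u^2 + 4*u*v + v^2) splits into three distinct lines over C (the quadratic factor has nonzero discriminant), so D_4.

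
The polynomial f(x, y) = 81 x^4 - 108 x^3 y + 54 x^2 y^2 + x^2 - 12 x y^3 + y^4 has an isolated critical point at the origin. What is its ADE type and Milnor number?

Type A_{3}, Milnor number mu = 3.

The Hessian of f at 0 is [[2, 0], [0, 0]] with rank 1, so corank 1. A Groebner basis of the Jacobian ideal J(f) in C{x,y} is {y^3, x}; counting standard monomials gives mu = 3. Corank 1: A-series; mu = 3 gives A_3.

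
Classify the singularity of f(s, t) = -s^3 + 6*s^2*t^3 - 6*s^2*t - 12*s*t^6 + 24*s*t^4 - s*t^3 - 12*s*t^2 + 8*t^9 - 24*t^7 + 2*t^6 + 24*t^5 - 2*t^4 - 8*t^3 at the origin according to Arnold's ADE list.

The Hessian of f at 0 is [[0, 0], [0, 0]] with rank 0, so corank 2. A Groebner basis of the Jacobian ideal J(f) in C{s,t} is {s^3 + 6*s^2*t + 48*s^2 + 192*s*t + 192*t^2, -6*s^2 + s*t^2 - 24*s*t - 24*t^2, 3*s^2 + 12*s*t + t^3 + 12*t^2}; counting standard monomials gives mu = 7. Corank 2; j^3 = -(s + 2*t)^3 is a perfect cube, so E-series; the 4-jet and mu = 7 give E_7.

E7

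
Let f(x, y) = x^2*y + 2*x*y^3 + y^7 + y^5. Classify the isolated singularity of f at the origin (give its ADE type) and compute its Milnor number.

Type D_{8}, Milnor number mu = 8.

The Hessian of f at 0 has rank 0. Corank 2; j^3 = x^2*y has shape L^2 M (L != M), so D-series; mu = 8 gives D_8.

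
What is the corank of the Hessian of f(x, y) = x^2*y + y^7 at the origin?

2

Hessian at 0 has rank 0.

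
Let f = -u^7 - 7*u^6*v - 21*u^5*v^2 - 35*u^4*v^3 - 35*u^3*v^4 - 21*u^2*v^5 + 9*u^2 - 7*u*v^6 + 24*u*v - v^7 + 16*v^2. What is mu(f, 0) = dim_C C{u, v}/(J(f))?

6

The Hessian of f at 0 is [[18, 24], [24, 32]] with rank 1, so corank 1. A Groebner basis of the Jacobian ideal J(f) in C{u,v} is {v^6, u + 4*v/3}; counting standard monomials gives mu = 6. Corank 1: A-series; mu = 6 gives A_6.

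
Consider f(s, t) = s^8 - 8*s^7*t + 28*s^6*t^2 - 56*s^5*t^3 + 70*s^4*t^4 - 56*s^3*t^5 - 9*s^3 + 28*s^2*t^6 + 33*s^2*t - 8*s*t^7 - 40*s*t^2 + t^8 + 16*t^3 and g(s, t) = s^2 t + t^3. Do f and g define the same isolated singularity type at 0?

No.

The Hessian of f at 0 is [[0, 0], [0, 0]] with rank 0, so corank 2. A Groebner basis of the Jacobian ideal J(f) in C{s,t} is {6561*s*t/8 + t^7 - 2187*t^2/2, s*t^2 - 4*t^3/3, s^2 - 7*s*t/3 + 4*t^2/3}; counting standard monomials gives mu = 9. Corank 2; j^3 = -(s - t)*(3*s - 4*t)^2 has shape L^2 M (L != M), so D-series; mu = 9 gives D_9. The Hessian of g at 0 is [[0, 0], [0, 0]] with rank 0, so corank 2. A Groebner basis of the Jacobian ideal J(g) in C{s,t} is {t^3, s^2 + 3*t^2, s*t}; counting standard monomials gives mu = 4. Corank 2; j^3 = t*(s^2 + t^2) splits into three distinct lines over C (the quadratic factor has nonzero discriminant), so D_4. f is D_9 but g is D_4, hence not right-equivalent.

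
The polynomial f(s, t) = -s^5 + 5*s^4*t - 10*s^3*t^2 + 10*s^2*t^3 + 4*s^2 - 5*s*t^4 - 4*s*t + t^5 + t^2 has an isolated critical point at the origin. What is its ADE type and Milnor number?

The Hessian of f at 0 is [[8, -4], [-4, 2]] with rank 1, so corank 1. A Groebner basis of the Jacobian ideal J(f) in C{s,t} is {t^4, s - t/2}; counting standard monomials gives mu = 4. Corank 1: A-series; mu = 4 gives A_4.

Type A4, Milnor number mu = 4.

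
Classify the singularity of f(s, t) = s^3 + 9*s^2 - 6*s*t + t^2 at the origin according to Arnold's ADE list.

A_{2}

The Hessian of f at 0 has rank 1. Corank 1: A-series; mu = 2 gives A_2.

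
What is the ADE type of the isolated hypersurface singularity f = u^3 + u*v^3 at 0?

The Hessian of f at 0 has rank 0. Corank 2; j^3 = u^3 is a perfect cube, so E-series; the 4-jet and mu = 7 give E_7.

E_7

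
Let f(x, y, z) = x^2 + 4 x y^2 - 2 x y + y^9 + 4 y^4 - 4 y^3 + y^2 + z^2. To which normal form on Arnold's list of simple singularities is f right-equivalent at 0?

A_{8}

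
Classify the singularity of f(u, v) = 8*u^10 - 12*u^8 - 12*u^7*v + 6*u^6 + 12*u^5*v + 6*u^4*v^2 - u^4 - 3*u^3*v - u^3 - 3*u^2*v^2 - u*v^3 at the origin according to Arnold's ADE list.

The Hessian of f at 0 has rank 0. Corank 2; j^3 = -u^3 is a perfect cube, so E-series; the 4-jet and mu = 7 give E_7.

E_7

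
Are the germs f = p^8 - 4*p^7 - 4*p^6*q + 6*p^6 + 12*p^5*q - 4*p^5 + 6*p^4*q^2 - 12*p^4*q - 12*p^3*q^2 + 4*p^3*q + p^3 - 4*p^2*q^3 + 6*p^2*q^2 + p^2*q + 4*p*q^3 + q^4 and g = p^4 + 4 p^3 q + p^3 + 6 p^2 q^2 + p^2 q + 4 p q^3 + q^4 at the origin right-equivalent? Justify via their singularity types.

Yes.

The Hessian of f at 0 is [[0, 0], [0, 0]] with rank 0, so corank 2. A Groebner basis of the Jacobian ideal J(f) in C{p,q} is {p*q^2, -p*q/4 + q^3, p^2 + p*q}; counting standard monomials gives mu = 5. Corank 2; j^3 = p^2*(p + q) has shape L^2 M (L != M), so D-series; mu = 5 gives D_5. The Hessian of g at 0 is [[0, 0], [0, 0]] with rank 0, so corank 2. A Groebner basis of the Jacobian ideal J(g) in C{p,q} is {p*q^2, -p*q/4 + q^3, p^2 + p*q}; counting standard monomials gives mu = 5. Corank 2; j^3 = p^2*(p + q) has shape L^2 M (L != M), so D-series; mu = 5 gives D_5. Both have type D_5, hence right-equivalent.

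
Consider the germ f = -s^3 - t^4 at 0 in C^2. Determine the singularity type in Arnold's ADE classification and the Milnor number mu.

Type E6, Milnor number mu = 6.

The Hessian of f at 0 has rank 0. Corank 2; j^3 = -s^3 is a perfect cube, so E-series; the 4-jet and mu = 6 give E_6.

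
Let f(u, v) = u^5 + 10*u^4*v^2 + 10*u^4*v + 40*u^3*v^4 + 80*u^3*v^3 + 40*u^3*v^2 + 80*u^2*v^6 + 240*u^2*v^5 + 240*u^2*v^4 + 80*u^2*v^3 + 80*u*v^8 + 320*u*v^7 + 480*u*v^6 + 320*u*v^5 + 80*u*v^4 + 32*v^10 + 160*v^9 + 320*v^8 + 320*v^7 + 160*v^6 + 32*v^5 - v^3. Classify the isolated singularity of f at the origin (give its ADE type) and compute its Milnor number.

Type E_8, Milnor number mu = 8.

The Hessian of f at 0 is [[0, 0], [0, 0]] with rank 0, so corank 2. A Groebner basis of the Jacobian ideal J(f) in C{u,v} is {u^4 + 8*u^3*v, v^2}; counting standard monomials gives mu = 8. Corank 2; j^3 = -v^3 is a perfect cube, so E-series; the 5-jet and mu = 8 give E_8.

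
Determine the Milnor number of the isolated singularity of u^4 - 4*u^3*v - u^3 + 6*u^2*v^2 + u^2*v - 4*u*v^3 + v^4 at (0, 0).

The Hessian of f at 0 is [[0, 0], [0, 0]] with rank 0, so corank 2. A Groebner basis of the Jacobian ideal J(f) in C{u,v} is {u*v^2, u*v/4 + v^3, u^2 - u*v}; counting standard monomials gives mu = 5. Corank 2; j^3 = -u^2*(u - v) has shape L^2 M (L != M), so D-series; mu = 5 gives D_5.

5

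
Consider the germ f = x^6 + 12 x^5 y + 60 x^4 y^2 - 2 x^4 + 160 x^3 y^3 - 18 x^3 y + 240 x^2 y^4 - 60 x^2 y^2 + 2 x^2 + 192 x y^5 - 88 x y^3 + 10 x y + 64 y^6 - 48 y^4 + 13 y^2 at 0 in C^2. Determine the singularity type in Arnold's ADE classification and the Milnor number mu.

The Hessian of f at 0 is [[4, 10], [10, 26]] with rank 2, so corank 0. A Groebner basis of the Jacobian ideal J(f) in C{x,y} is {x, y}; counting standard monomials gives mu = 1. Corank 0: nondegenerate Morse point, so A_1.

Type A_{1}, Milnor number mu = 1.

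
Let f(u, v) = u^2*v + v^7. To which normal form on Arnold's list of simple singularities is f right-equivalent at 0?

D_{8}

The Hessian of f at 0 has rank 0. Corank 2; j^3 = u^2*v has shape L^2 M (L != M), so D-series; mu = 8 gives D_8.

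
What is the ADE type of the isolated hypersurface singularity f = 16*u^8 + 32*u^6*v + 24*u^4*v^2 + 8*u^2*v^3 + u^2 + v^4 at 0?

The Hessian of f at 0 has rank 1. Corank 1: A-series; mu = 3 gives A_3.

A_{3}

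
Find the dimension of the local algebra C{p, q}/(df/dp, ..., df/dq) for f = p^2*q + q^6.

7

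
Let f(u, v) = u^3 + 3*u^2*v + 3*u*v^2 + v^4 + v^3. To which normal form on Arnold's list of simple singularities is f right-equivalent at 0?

The Hessian of f at 0 is [[0, 0], [0, 0]] with rank 0, so corank 2. A Groebner basis of the Jacobian ideal J(f) in C{u,v} is {v^3, u^2 + 2*u*v + v^2}; counting standard monomials gives mu = 6. Corank 2; j^3 = (u + v)^3 is a perfect cube, so E-series; the 4-jet and mu = 6 give E_6.

E_6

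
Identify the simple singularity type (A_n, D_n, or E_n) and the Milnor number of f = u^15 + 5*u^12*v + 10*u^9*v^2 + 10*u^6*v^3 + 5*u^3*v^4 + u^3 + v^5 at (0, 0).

The Hessian of f at 0 is [[0, 0], [0, 0]] with rank 0, so corank 2. A Groebner basis of the Jacobian ideal J(f) in C{u,v} is {v^4, u^2}; counting standard monomials gives mu = 8. Corank 2; j^3 = u^3 is a perfect cube, so E-series; the 5-jet and mu = 8 give E_8.

Type E_{8}, Milnor number mu = 8.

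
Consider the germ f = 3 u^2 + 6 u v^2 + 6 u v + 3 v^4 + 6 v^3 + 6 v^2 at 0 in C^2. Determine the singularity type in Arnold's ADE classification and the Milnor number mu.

Type A_{1}, Milnor number mu = 1.

The Hessian of f at 0 is [[6, 6], [6, 12]] with rank 2, so corank 0. A Groebner basis of the Jacobian ideal J(f) in C{u,v} is {u, v}; counting standard monomials gives mu = 1. Corank 0: nondegenerate Morse point, so A_1.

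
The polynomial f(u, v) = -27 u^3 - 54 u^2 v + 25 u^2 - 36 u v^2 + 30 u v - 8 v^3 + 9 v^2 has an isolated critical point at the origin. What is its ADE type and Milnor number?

Type A_2, Milnor number mu = 2.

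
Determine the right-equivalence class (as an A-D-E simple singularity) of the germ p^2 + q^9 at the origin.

A8

The Hessian of f at 0 has rank 1. Corank 1: A-series; mu = 8 gives A_8.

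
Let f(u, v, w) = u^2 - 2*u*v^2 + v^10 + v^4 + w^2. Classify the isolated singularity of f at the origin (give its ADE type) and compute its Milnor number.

Type A9, Milnor number mu = 9.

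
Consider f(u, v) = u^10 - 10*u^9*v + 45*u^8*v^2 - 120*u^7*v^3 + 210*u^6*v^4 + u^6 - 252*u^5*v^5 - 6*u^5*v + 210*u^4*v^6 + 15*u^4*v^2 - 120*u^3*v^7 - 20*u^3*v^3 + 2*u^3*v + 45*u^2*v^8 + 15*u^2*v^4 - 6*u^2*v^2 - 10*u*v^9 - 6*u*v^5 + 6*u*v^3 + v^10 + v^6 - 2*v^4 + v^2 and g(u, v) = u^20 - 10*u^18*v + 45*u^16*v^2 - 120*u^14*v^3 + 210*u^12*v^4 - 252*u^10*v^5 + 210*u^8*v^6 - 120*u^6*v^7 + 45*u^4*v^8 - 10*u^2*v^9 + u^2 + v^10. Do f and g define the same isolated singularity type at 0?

Yes.

The Hessian of f at 0 is [[0, 0], [0, 2]] with rank 1, so corank 1. A Groebner basis of the Jacobian ideal J(f) in C{u,v} is {u^3 - 3*u^2*v + 3*u*v^2 + v, v^3}; counting standard monomials gives mu = 9. Corank 1: A-series; mu = 9 gives A_9. The Hessian of g at 0 is [[2, 0], [0, 0]] with rank 1, so corank 1. A Groebner basis of the Jacobian ideal J(g) in C{u,v} is {v^9, u}; counting standard monomials gives mu = 9. Corank 1: A-series; mu = 9 gives A_9. Both have type A_9, hence right-equivalent.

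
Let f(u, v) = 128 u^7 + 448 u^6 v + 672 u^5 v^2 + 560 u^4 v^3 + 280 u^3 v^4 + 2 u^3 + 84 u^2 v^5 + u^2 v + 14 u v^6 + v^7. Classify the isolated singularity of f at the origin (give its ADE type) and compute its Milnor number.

Type D_{8}, Milnor number mu = 8.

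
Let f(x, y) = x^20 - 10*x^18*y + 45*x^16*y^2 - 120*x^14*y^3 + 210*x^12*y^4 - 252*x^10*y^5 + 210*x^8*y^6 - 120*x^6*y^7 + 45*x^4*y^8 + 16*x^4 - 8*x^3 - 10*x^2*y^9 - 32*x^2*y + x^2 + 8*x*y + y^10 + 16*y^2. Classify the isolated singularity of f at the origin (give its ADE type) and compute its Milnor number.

Type A_{9}, Milnor number mu = 9.

The Hessian of f at 0 is [[2, 8], [8, 32]] with rank 1, so corank 1. A Groebner basis of the Jacobian ideal J(f) in C{x,y} is {x*y^4 + 5*x*y^3/8 + 15*x*y^2/256 + 7*x*y/4096 + x/65536 + y^4 + 5*y^3/32 + 3*y^2/512 + y/16384, -15*x*y^3/32 - 27*x*y^2/512 - 27*x*y/16384 - x/65536 + y^5 - 5*y^4/8 - 35*y^3/256 - 23*y^2/4096 - y/16384, x^2 - x/4 - y}; counting standard monomials gives mu = 9. Corank 1: A-series; mu = 9 gives A_9.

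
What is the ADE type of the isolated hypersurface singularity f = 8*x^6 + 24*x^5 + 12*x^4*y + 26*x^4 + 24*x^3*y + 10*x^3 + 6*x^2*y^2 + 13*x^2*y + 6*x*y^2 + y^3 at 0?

D_4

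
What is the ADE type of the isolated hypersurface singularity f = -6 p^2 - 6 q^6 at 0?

A_{5}

The Hessian of f at 0 is [[-12, 0], [0, 0]] with rank 1, so corank 1. A Groebner basis of the Jacobian ideal J(f) in C{p,q} is {q^5, p}; counting standard monomials gives mu = 5. Corank 1: A-series; mu = 5 gives A_5.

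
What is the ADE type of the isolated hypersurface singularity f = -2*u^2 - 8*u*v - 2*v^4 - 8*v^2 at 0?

The Hessian of f at 0 has rank 1. Corank 1: A-series; mu = 3 gives A_3.

A_{3}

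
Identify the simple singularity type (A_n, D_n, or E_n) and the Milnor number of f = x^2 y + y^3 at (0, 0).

The Hessian of f at 0 has rank 0. Corank 2; j^3 = y*(x^2 + y^2) splits into three distinct lines over C (the quadratic factor has nonzero discriminant), so D_4.

Type D_{4}, Milnor number mu = 4.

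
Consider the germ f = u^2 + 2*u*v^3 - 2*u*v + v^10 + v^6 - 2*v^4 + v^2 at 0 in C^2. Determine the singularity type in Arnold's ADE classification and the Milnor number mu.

Type A_9, Milnor number mu = 9.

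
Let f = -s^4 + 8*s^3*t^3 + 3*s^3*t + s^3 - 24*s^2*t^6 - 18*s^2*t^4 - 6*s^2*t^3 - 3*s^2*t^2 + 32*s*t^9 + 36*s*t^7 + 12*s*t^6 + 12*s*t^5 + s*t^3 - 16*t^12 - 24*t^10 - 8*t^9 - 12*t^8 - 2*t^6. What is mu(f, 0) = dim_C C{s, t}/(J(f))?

The Hessian of f at 0 is [[0, 0], [0, 0]] with rank 0, so corank 2. A Groebner basis of the Jacobian ideal J(f) in C{s,t} is {3*s^2 + t^4 + t^3, s^3, s^2*t - s^2 - t^3/3, -2*s^2 + s*t^2 - 2*t^3/3}; counting standard monomials gives mu = 7. Corank 2; j^3 = s^3 is a perfect cube, so E-series; the 4-jet and mu = 7 give E_7.

7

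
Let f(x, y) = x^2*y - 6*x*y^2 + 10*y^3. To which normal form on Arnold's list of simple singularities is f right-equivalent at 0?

D_4

The Hessian of f at 0 is [[0, 0], [0, 0]] with rank 0, so corank 2. A Groebner basis of the Jacobian ideal J(f) in C{x,y} is {y^3, x^2 - 6*y^2, x*y - 3*y^2}; counting standard monomials gives mu = 4. Corank 2; j^3 = y*(x^2 - 6*x*y + 10*y^2) splits into three distinct lines over C (the quadratic factor has nonzero discriminant), so D_4.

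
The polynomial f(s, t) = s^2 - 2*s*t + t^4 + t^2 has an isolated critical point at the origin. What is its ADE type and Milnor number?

Type A3, Milnor number mu = 3.

The Hessian of f at 0 is [[2, -2], [-2, 2]] with rank 1, so corank 1. A Groebner basis of the Jacobian ideal J(f) in C{s,t} is {t^3, s - t}; counting standard monomials gives mu = 3. Corank 1: A-series; mu = 3 gives A_3.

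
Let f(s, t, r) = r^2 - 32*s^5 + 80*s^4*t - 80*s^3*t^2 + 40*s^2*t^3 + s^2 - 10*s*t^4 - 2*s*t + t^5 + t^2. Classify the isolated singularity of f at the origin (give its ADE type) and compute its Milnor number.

The Hessian of f at 0 has rank 2. Corank 1: A-series; mu = 4 gives A_4.

Type A_{4}, Milnor number mu = 4.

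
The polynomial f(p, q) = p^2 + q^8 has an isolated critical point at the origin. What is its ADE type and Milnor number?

Type A7, Milnor number mu = 7.

The Hessian of f at 0 has rank 1. Corank 1: A-series; mu = 7 gives A_7.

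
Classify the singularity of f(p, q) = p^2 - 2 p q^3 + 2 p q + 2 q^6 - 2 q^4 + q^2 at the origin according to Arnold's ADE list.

The Hessian of f at 0 has rank 1. Corank 1: A-series; mu = 5 gives A_5.

A_5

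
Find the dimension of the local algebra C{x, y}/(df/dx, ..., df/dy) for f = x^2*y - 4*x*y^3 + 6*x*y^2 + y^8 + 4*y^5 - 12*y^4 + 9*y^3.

9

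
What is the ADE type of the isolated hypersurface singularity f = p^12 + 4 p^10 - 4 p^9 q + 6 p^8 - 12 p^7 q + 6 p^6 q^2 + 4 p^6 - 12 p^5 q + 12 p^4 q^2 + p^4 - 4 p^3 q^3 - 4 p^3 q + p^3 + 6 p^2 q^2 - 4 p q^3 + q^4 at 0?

E_6

The Hessian of f at 0 is [[0, 0], [0, 0]] with rank 0, so corank 2. A Groebner basis of the Jacobian ideal J(f) in C{p,q} is {q^4, p*q^2 - q^3/3, p^2}; counting standard monomials gives mu = 6. Corank 2; j^3 = p^3 is a perfect cube, so E-series; the 4-jet and mu = 6 give E_6.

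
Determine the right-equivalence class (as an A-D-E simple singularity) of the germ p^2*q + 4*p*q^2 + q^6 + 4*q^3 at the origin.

The Hessian of f at 0 has rank 0. Corank 2; j^3 = q*(p + 2*q)^2 has shape L^2 M (L != M), so D-series; mu = 7 gives D_7.

D7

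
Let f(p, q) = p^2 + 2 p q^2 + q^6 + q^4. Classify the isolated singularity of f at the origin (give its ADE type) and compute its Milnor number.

Type A5, Milnor number mu = 5.

The Hessian of f at 0 has rank 1. Corank 1: A-series; mu = 5 gives A_5.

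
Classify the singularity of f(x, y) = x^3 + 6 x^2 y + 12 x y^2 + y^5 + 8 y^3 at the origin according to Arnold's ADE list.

The Hessian of f at 0 has rank 0. Corank 2; j^3 = (x + 2*y)^3 is a perfect cube, so E-series; the 5-jet and mu = 8 give E_8.

E_{8}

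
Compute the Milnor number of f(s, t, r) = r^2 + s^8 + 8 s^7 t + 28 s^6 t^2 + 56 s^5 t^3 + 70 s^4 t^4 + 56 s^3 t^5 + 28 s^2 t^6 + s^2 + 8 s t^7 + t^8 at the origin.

7

The Hessian of f at 0 is [[2, 0, 0], [0, 0, 0], [0, 0, 2]] with rank 2, so corank 1. A Groebner basis of the Jacobian ideal J(f) in C{s,t,r} is {t^7, s, r}; counting standard monomials gives mu = 7. Corank 1: A-series; mu = 7 gives A_7.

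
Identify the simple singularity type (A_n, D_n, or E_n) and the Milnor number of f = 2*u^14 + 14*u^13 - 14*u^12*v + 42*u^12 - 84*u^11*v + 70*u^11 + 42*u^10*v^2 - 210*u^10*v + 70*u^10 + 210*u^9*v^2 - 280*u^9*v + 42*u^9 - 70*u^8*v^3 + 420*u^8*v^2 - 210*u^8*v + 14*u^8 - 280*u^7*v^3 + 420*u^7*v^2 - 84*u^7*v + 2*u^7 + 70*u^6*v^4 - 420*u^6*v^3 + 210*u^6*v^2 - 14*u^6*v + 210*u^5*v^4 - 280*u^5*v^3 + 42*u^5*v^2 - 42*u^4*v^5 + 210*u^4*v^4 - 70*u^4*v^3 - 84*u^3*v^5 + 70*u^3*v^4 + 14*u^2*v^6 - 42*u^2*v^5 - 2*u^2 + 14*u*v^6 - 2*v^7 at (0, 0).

Type A6, Milnor number mu = 6.

The Hessian of f at 0 has rank 1. Corank 1: A-series; mu = 6 gives A_6.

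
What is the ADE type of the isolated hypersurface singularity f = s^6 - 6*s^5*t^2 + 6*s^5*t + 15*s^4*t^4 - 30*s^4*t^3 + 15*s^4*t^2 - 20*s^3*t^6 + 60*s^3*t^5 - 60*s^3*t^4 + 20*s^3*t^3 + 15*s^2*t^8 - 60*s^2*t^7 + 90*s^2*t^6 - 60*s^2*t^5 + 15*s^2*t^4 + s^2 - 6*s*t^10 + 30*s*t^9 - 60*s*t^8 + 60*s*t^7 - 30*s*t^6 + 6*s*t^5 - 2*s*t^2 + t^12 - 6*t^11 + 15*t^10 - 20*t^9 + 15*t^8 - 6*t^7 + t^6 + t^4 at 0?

A5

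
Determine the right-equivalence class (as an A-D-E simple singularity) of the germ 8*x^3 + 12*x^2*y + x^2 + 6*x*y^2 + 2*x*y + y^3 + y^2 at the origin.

The Hessian of f at 0 has rank 1. Corank 1: A-series; mu = 2 gives A_2.

A_2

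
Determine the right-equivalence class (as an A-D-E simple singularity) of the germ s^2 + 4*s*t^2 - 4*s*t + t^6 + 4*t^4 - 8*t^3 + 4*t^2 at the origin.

The Hessian of f at 0 has rank 1. Corank 1: A-series; mu = 5 gives A_5.

A_5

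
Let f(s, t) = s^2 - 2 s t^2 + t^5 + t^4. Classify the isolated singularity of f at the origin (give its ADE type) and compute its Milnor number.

Type A_4, Milnor number mu = 4.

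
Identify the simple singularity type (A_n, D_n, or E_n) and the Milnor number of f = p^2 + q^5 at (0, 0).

The Hessian of f at 0 has rank 1. Corank 1: A-series; mu = 4 gives A_4.

Type A_4, Milnor number mu = 4.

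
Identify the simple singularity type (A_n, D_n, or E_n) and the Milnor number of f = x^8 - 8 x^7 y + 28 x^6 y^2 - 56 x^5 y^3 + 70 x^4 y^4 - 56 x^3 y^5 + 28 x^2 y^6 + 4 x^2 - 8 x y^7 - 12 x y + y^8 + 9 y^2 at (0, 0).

The Hessian of f at 0 has rank 1. Corank 1: A-series; mu = 7 gives A_7.

Type A7, Milnor number mu = 7.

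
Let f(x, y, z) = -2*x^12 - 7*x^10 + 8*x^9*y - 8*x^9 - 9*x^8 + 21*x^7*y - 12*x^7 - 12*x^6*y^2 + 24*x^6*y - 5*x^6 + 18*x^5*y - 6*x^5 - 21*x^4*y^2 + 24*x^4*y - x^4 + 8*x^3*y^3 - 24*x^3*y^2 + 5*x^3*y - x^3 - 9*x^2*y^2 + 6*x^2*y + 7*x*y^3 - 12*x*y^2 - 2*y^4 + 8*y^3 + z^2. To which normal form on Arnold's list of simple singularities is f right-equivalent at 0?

E_{7}

The Hessian of f at 0 has rank 1. Corank 2; j^3 = -(x - 2*y)^3 is a perfect cube, so E-series; the 4-jet and mu = 7 give E_7.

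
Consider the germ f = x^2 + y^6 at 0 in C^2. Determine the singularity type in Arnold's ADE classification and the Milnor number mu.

The Hessian of f at 0 has rank 1. Corank 1: A-series; mu = 5 gives A_5.

Type A5, Milnor number mu = 5.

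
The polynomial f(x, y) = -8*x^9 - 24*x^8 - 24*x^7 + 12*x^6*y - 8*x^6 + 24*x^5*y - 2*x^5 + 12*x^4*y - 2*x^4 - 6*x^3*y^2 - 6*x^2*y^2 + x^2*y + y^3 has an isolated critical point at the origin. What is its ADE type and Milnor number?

The Hessian of f at 0 has rank 0. Corank 2; j^3 = y*(x^2 + y^2) splits into three distinct lines over C (the quadratic factor has nonzero discriminant), so D_4.

Type D_4, Milnor number mu = 4.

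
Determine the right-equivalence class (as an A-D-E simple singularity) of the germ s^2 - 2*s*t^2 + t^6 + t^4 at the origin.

A_{5}

The Hessian of f at 0 has rank 1. Corank 1: A-series; mu = 5 gives A_5.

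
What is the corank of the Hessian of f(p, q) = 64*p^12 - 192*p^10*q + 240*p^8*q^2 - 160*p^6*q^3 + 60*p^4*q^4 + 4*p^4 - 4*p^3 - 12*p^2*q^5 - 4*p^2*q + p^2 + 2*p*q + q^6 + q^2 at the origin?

1

Hessian at 0 has rank 1.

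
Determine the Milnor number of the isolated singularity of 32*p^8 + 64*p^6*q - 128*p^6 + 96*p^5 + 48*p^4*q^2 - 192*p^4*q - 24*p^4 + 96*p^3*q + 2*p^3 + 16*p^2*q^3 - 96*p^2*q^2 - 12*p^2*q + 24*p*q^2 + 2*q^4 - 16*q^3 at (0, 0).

The Hessian of f at 0 has rank 0. Corank 2; j^3 = 2*(p - 2*q)^3 is a perfect cube, so E-series; the 4-jet and mu = 6 give E_6.

6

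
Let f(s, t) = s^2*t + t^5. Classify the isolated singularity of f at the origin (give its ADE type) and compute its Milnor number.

Type D_6, Milnor number mu = 6.

The Hessian of f at 0 has rank 0. Corank 2; j^3 = s^2*t has shape L^2 M (L != M), so D-series; mu = 6 gives D_6.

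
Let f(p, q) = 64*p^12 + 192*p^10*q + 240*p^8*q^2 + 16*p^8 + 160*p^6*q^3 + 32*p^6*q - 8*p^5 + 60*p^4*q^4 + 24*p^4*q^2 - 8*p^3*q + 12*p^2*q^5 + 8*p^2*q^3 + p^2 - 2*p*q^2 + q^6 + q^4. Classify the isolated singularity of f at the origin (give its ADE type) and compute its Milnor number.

The Hessian of f at 0 is [[2, 0], [0, 0]] with rank 1, so corank 1. A Groebner basis of the Jacobian ideal J(f) in C{p,q} is {p^3, p^2*q, -p + q^2}; counting standard monomials gives mu = 5. Corank 1: A-series; mu = 5 gives A_5.

Type A5, Milnor number mu = 5.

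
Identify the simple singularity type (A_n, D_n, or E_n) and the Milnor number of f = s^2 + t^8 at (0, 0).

Type A7, Milnor number mu = 7.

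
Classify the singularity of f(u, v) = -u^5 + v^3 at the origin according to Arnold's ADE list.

E_8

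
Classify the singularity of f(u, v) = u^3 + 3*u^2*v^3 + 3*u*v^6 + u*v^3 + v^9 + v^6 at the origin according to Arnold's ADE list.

The Hessian of f at 0 is [[0, 0], [0, 0]] with rank 0, so corank 2. A Groebner basis of the Jacobian ideal J(f) in C{u,v} is {u^3, u*v^2, 3*u^2 + v^3}; counting standard monomials gives mu = 7. Corank 2; j^3 = u^3 is a perfect cube, so E-series; the 4-jet and mu = 7 give E_7.

E_7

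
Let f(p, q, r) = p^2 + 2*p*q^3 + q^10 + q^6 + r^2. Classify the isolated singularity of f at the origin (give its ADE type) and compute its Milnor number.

The Hessian of f at 0 is [[2, 0, 0], [0, 0, 0], [0, 0, 2]] with rank 2, so corank 1. A Groebner basis of the Jacobian ideal J(f) in C{p,q,r} is {p^3, p + q^3, r}; counting standard monomials gives mu = 9. Corank 1: A-series; mu = 9 gives A_9.

Type A_{9}, Milnor number mu = 9.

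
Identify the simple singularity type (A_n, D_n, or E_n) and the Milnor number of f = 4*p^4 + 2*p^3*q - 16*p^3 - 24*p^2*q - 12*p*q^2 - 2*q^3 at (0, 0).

Type E_{7}, Milnor number mu = 7.

The Hessian of f at 0 is [[0, 0], [0, 0]] with rank 0, so corank 2. A Groebner basis of the Jacobian ideal J(f) in C{p,q} is {768*p^2 + 768*p*q + q^4 + 8*q^3 + 192*q^2, p^3 - 12*p^2 - 12*p*q - 3*q^2, p^2*q + 24*p^2 + 24*p*q + 6*q^2, -32*p^2 + p*q^2 - 32*p*q + q^3/6 - 8*q^2}; counting standard monomials gives mu = 7. Corank 2; j^3 = -2*(2*p + q)^3 is a perfect cube, so E-series; the 4-jet and mu = 7 give E_7.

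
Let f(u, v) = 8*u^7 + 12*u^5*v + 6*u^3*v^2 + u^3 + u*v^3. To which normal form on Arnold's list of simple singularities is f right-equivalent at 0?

E_{7}

The Hessian of f at 0 is [[0, 0], [0, 0]] with rank 0, so corank 2. A Groebner basis of the Jacobian ideal J(f) in C{u,v} is {u^3, u*v^2, 3*u^2 + v^3}; counting standard monomials gives mu = 7. Corank 2; j^3 = u^3 is a perfect cube, so E-series; the 4-jet and mu = 7 give E_7.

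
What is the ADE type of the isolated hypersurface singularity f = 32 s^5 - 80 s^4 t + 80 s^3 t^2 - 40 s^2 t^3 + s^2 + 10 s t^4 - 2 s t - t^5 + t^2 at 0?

A4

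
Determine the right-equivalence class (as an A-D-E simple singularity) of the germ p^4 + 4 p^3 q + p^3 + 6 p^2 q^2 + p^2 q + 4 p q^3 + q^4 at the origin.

D5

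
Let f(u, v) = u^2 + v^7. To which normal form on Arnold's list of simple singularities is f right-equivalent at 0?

A_{6}

The Hessian of f at 0 has rank 1. Corank 1: A-series; mu = 6 gives A_6.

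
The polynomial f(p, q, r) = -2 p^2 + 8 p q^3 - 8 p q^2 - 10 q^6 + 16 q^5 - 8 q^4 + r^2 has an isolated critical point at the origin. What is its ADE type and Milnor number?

Type A_{5}, Milnor number mu = 5.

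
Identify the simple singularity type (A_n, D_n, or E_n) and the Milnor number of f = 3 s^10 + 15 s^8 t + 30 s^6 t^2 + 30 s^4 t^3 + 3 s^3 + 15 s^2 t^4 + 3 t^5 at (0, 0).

The Hessian of f at 0 has rank 0. Corank 2; j^3 = 3*s^3 is a perfect cube, so E-series; the 5-jet and mu = 8 give E_8.

Type E_8, Milnor number mu = 8.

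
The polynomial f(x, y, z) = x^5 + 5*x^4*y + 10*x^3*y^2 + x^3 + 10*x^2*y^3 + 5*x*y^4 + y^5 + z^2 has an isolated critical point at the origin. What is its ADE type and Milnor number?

Type E_{8}, Milnor number mu = 8.

The Hessian of f at 0 has rank 1. Corank 2; j^3 = x^3 is a perfect cube, so E-series; the 5-jet and mu = 8 give E_8.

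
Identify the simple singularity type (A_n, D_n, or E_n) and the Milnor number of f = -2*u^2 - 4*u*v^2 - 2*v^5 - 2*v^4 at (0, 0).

Type A4, Milnor number mu = 4.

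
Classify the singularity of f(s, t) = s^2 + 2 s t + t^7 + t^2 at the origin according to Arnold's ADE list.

The Hessian of f at 0 is [[2, 2], [2, 2]] with rank 1, so corank 1. A Groebner basis of the Jacobian ideal J(f) in C{s,t} is {t^6, s + t}; counting standard monomials gives mu = 6. Corank 1: A-series; mu = 6 gives A_6.

A_6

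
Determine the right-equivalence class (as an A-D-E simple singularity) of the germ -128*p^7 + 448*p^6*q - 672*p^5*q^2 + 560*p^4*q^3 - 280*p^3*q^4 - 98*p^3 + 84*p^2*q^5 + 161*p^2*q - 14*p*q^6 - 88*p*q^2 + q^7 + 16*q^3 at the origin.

The Hessian of f at 0 is [[0, 0], [0, 0]] with rank 0, so corank 2. A Groebner basis of the Jacobian ideal J(f) in C{p,q} is {-117649*p*q/2 + q^6 + 33614*q^2, p*q^2 - 4*q^3/7, p^2 - 15*p*q/14 + 2*q^2/7}; counting standard monomials gives mu = 8. Corank 2; j^3 = -(2*p - q)*(7*p - 4*q)^2 has shape L^2 M (L != M), so D-series; mu = 8 gives D_8.

D_8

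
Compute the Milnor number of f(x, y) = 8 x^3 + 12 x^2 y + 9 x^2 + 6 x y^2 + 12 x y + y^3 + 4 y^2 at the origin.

2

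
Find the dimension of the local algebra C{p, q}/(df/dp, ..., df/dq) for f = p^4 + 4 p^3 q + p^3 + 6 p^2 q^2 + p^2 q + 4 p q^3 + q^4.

5

The Hessian of f at 0 has rank 0. Corank 2; j^3 = p^2*(p + q) has shape L^2 M (L != M), so D-series; mu = 5 gives D_5.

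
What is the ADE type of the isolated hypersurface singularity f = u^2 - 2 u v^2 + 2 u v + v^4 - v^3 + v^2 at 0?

A_{2}

The Hessian of f at 0 has rank 1. Corank 1: A-series; mu = 2 gives A_2.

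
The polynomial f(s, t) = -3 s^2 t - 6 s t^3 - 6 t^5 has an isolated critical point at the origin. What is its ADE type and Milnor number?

The Hessian of f at 0 is [[0, 0], [0, 0]] with rank 0, so corank 2. A Groebner basis of the Jacobian ideal J(f) in C{s,t} is {s^3, s^2*t, -s^2/4 + s*t^2, s*t + t^3}; counting standard monomials gives mu = 6. Corank 2; j^3 = -3*s^2*t has shape L^2 M (L != M), so D-series; mu = 6 gives D_6.

Type D_{6}, Milnor number mu = 6.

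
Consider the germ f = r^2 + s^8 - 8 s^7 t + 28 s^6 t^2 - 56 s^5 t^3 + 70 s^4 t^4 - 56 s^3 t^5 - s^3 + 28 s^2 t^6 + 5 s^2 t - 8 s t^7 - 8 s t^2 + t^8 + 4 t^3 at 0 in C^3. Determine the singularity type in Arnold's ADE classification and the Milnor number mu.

Type D_9, Milnor number mu = 9.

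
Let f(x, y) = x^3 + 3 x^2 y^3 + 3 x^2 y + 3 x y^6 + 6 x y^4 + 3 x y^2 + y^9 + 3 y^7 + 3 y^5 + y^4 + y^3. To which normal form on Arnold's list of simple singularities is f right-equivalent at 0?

E_6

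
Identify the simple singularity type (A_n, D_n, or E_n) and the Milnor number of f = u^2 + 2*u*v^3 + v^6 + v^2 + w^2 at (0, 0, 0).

Type A1, Milnor number mu = 1.

The Hessian of f at 0 has rank 3. Corank 0: nondegenerate Morse point, so A_1.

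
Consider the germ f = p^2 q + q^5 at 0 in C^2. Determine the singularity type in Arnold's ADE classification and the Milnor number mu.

The Hessian of f at 0 is [[0, 0], [0, 0]] with rank 0, so corank 2. A Groebner basis of the Jacobian ideal J(f) in C{p,q} is {p^2/5 + q^4, p^3, p*q}; counting standard monomials gives mu = 6. Corank 2; j^3 = p^2*q has shape L^2 M (L != M), so D-series; mu = 6 gives D_6.

Type D6, Milnor number mu = 6.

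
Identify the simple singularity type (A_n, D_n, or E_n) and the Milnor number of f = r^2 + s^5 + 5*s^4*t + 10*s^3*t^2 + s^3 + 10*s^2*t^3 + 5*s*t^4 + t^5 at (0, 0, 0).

Type E_{8}, Milnor number mu = 8.

The Hessian of f at 0 has rank 1. Corank 2; j^3 = s^3 is a perfect cube, so E-series; the 5-jet and mu = 8 give E_8.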